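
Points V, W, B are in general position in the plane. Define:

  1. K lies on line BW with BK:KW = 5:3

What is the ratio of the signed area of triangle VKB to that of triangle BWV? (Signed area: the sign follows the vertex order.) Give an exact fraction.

Work in coordinates with V = (0, 0), W = (1, 0), B = (0, 1).
1. K lies on line BW with BK:KW = 5:3 ⇒ K = (5/8, 3/8)
2·[VKB] = 5/8, 2·[BWV] = -1
[VKB]:[BWV] = 5/8:-1 = -5/8

[VKB]:[BWV] = -5/8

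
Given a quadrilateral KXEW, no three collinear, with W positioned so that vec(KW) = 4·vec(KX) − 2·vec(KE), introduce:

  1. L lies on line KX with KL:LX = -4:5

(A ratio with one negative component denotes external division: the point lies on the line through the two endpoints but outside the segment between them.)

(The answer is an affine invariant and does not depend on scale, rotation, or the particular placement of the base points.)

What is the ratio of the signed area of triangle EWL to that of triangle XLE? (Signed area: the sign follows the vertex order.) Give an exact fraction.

Assign K = (0, 0), X = (1, 0), E = (0, 1), W = (4, -2) — the answer is frame-independent, so this choice is without loss of generality.
1. L lies on line KX with KL:LX = -4:5 ⇒ L = (-4, 0)
2·[EWL] = -16, 2·[XLE] = -5
[EWL]:[XLE] = -16:-5 = 16/5

[EWL]:[XLE] = 16/5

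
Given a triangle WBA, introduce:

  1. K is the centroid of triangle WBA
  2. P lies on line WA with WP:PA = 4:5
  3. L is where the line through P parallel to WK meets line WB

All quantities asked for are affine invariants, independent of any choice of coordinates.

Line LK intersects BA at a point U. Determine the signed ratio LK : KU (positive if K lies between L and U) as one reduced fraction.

LK:KU = 10/3

Work in coordinates with W = (0, 0), B = (1, 0), A = (0, 1).
1. K is the centroid of triangle WBA ⇒ K = (1/3, 1/3)
2. P lies on line WA with WP:PA = 4:5 ⇒ P = (0, 4/9)
3. L is where the line through P parallel to WK meets line WB ⇒ L = (-4/9, 0)
line LK meets BA at U = (17/30, 13/30)
K = L + t·(U−L) with t = 10/13, so LK:KU = 10/13:3/13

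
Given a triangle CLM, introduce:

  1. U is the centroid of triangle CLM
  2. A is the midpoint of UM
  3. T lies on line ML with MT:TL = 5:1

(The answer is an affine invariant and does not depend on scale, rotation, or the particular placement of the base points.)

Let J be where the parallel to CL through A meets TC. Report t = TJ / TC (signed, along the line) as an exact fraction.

Choose coordinates C = (0, 0), L = (1, 0), M = (0, 1).
1. U is the centroid of triangle CLM ⇒ U = (1/3, 1/3)
2. A is the midpoint of UM ⇒ A = (1/6, 2/3)
3. T lies on line ML with MT:TL = 5:1 ⇒ T = (5/6, 1/6)
through A parallel to CL: direction (1, 0); meets TC at J = (10/3, 2/3)
J = T + t·(C−T) with t = -3

t = -3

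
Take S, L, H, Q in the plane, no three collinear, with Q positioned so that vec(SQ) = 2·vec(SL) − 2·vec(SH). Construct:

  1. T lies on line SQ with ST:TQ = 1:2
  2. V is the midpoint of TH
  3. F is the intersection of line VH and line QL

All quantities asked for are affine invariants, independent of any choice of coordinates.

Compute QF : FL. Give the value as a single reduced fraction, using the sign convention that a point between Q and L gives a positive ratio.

Choose coordinates S = (0, 0), L = (1, 0), H = (0, 1), Q = (2, -2).
1. T lies on line SQ with ST:TQ = 1:2 ⇒ T = (2/3, -2/3)
2. V is the midpoint of TH ⇒ V = (1/3, 1/6)
3. F is the intersection of line VH and line QL ⇒ F = (-2, 6)
F = Q + t·(L−Q) with t = 4, so QF:FL = t:(1−t) = 4:-3

QF:FL = -4/3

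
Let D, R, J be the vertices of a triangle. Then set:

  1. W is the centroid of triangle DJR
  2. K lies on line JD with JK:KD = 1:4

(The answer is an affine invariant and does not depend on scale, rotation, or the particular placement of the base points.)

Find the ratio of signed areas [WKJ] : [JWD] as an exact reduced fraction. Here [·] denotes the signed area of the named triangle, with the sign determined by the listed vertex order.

Choose coordinates D = (0, 0), R = (1, 0), J = (0, 1).
1. W is the centroid of triangle DJR ⇒ W = (1/3, 1/3)
2. K lies on line JD with JK:KD = 1:4 ⇒ K = (0, 4/5)
2·[WKJ] = -1/15, 2·[JWD] = -1/3
[WKJ]:[JWD] = -1/15:-1/3 = 1/5

[WKJ]:[JWD] = 1/5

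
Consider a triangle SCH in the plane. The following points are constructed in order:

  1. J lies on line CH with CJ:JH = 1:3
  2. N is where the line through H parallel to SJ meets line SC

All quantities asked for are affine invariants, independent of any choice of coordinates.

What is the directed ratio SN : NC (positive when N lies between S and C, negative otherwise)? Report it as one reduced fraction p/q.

Work in coordinates with S = (0, 0), C = (1, 0), H = (0, 1).
1. J lies on line CH with CJ:JH = 1:3 ⇒ J = (3/4, 1/4)
2. N is where the line through H parallel to SJ meets line SC ⇒ N = (-3, 0)
N = S + t·(C−S) with t = -3, so SN:NC = t:(1−t) = -3:4

SN:NC = -3/4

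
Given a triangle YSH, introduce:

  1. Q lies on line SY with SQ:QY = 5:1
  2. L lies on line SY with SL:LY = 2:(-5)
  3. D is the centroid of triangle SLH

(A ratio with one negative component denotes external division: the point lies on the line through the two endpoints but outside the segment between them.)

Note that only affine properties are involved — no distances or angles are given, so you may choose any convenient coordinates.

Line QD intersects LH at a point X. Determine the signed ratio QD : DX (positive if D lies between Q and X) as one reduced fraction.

QD:DX = 23/4

Work in coordinates with Y = (0, 0), S = (1, 0), H = (0, 1).
1. Q lies on line SY with SQ:QY = 5:1 ⇒ Q = (1/6, 0)
2. L lies on line SY with SL:LY = 2:(-5) ⇒ L = (5/3, 0)
3. D is the centroid of triangle SLH ⇒ D = (8/9, 1/3)
line QD meets LH at X = (70/69, 9/23)
D = Q + t·(X−Q) with t = 23/27, so QD:DX = 23/27:4/27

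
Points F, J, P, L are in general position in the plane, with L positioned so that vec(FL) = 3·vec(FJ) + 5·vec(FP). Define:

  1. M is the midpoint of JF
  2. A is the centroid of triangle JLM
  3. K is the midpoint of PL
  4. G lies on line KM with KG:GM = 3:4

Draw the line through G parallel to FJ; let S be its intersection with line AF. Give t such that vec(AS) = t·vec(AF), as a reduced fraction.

t = -1/35

Assign F = (0, 0), J = (1, 0), P = (0, 1), L = (3, 5) — the answer is frame-independent, so this choice is without loss of generality.
1. M is the midpoint of JF ⇒ M = (1/2, 0)
2. A is the centroid of triangle JLM ⇒ A = (3/2, 5/3)
3. K is the midpoint of PL ⇒ K = (3/2, 3)
4. G lies on line KM with KG:GM = 3:4 ⇒ G = (15/14, 12/7)
through G parallel to FJ: direction (1, 0); meets AF at S = (54/35, 12/7)
S = A + t·(F−A) with t = -1/35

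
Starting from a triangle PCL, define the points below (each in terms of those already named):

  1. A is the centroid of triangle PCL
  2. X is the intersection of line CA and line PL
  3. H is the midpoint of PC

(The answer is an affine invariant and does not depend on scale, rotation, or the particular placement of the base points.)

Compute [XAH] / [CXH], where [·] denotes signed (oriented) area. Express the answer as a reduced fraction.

[XAH]:[CXH] = -1/3

Choose coordinates P = (0, 0), C = (1, 0), L = (0, 1).
1. A is the centroid of triangle PCL ⇒ A = (1/3, 1/3)
2. X is the intersection of line CA and line PL ⇒ X = (0, 1/2)
3. H is the midpoint of PC ⇒ H = (1/2, 0)
2·[XAH] = -1/12, 2·[CXH] = 1/4
[XAH]:[CXH] = -1/12:1/4 = -1/3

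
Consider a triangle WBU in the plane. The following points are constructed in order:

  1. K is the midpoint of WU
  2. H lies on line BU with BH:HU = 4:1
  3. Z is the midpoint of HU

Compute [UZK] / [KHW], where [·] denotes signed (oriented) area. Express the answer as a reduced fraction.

[UZK]:[KHW] = 1/2

Choose coordinates W = (0, 0), B = (1, 0), U = (0, 1).
1. K is the midpoint of WU ⇒ K = (0, 1/2)
2. H lies on line BU with BH:HU = 4:1 ⇒ H = (1/5, 4/5)
3. Z is the midpoint of HU ⇒ Z = (1/10, 9/10)
2·[UZK] = -1/20, 2·[KHW] = -1/10
[UZK]:[KHW] = -1/20:-1/10 = 1/2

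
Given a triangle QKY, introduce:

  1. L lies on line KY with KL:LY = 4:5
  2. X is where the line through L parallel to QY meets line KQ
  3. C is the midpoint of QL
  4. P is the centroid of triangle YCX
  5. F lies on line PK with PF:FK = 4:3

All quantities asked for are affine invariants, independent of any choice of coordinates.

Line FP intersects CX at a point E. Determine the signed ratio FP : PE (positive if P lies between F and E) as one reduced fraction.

FP:PE = 92/175

Choose coordinates Q = (0, 0), K = (1, 0), Y = (0, 1).
1. L lies on line KY with KL:LY = 4:5 ⇒ L = (5/9, 4/9)
2. X is where the line through L parallel to QY meets line KQ ⇒ X = (5/9, 0)
3. C is the midpoint of QL ⇒ C = (5/18, 2/9)
4. P is the centroid of triangle YCX ⇒ P = (5/18, 11/27)
5. F lies on line PK with PF:FK = 4:3 ⇒ F = (29/42, 11/63)
line FP meets CX at E = (-35/69, 176/207)
P = F + t·(E−F) with t = 92/267, so FP:PE = 92/267:175/267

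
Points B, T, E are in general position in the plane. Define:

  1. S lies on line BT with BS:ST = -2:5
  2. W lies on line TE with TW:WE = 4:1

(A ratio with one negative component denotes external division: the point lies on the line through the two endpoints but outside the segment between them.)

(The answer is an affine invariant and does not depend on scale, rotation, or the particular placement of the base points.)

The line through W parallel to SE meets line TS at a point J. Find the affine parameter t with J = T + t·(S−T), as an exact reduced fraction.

t = 4/5

Assign B = (0, 0), T = (1, 0), E = (0, 1) — the answer is frame-independent, so this choice is without loss of generality.
1. S lies on line BT with BS:ST = -2:5 ⇒ S = (-2/3, 0)
2. W lies on line TE with TW:WE = 4:1 ⇒ W = (1/5, 4/5)
through W parallel to SE: direction (2/3, 1); meets TS at J = (-1/3, 0)
J = T + t·(S−T) with t = 4/5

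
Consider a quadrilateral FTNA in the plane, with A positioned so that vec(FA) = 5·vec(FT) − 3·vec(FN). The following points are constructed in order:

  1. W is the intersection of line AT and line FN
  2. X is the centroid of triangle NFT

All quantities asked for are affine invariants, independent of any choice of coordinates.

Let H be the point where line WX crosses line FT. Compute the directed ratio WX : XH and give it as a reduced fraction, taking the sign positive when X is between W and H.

Choose coordinates F = (0, 0), T = (1, 0), N = (0, 1), A = (5, -3).
1. W is the intersection of line AT and line FN ⇒ W = (0, 3/4)
2. X is the centroid of triangle NFT ⇒ X = (1/3, 1/3)
line WX meets FT at H = (3/5, 0)
X = W + t·(H−W) with t = 5/9, so WX:XH = 5/9:4/9

WX:XH = 5/4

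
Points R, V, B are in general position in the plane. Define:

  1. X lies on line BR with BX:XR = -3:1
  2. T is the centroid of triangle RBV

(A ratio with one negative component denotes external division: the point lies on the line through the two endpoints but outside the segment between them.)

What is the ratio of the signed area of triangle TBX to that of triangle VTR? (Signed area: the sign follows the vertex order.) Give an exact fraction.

Work in coordinates with R = (0, 0), V = (1, 0), B = (0, 1).
1. X lies on line BR with BX:XR = -3:1 ⇒ X = (0, -1/2)
2. T is the centroid of triangle RBV ⇒ T = (1/3, 1/3)
2·[TBX] = 1/2, 2·[VTR] = 1/3
[TBX]:[VTR] = 1/2:1/3 = 3/2

[TBX]:[VTR] = 3/2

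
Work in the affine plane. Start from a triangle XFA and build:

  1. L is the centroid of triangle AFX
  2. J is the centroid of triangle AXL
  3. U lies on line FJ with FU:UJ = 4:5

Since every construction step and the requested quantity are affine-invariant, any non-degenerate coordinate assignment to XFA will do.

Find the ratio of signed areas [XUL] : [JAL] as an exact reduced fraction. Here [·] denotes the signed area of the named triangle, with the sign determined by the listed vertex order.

Set X = (0, 0), F = (1, 0), A = (0, 1); any affine frame gives the same invariant.
1. L is the centroid of triangle AFX ⇒ L = (1/3, 1/3)
2. J is the centroid of triangle AXL ⇒ J = (1/9, 4/9)
3. U lies on line FJ with FU:UJ = 4:5 ⇒ U = (49/81, 16/81)
2·[XUL] = 11/81, 2·[JAL] = -1/9
[XUL]:[JAL] = 11/81:-1/9 = -11/9

[XUL]:[JAL] = -11/9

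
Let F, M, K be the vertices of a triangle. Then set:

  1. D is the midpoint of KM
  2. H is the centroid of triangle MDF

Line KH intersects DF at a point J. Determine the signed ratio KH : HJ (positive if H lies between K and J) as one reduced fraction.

KH:HJ = -4

Work in coordinates with F = (0, 0), M = (1, 0), K = (0, 1).
1. D is the midpoint of KM ⇒ D = (1/2, 1/2)
2. H is the centroid of triangle MDF ⇒ H = (1/2, 1/6)
line KH meets DF at J = (3/8, 3/8)
H = K + t·(J−K) with t = 4/3, so KH:HJ = 4/3:-1/3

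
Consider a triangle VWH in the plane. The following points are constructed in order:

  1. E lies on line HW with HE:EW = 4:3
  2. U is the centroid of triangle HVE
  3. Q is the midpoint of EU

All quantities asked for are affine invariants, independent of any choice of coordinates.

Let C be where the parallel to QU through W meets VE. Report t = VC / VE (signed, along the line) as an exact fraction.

Set V = (0, 0), W = (1, 0), H = (0, 1); any affine frame gives the same invariant.
1. E lies on line HW with HE:EW = 4:3 ⇒ E = (4/7, 3/7)
2. U is the centroid of triangle HVE ⇒ U = (4/21, 10/21)
3. Q is the midpoint of EU ⇒ Q = (8/21, 19/42)
through W parallel to QU: direction (-4/21, 1/42); meets VE at C = (1/7, 3/28)
C = V + t·(E−V) with t = 1/4

t = 1/4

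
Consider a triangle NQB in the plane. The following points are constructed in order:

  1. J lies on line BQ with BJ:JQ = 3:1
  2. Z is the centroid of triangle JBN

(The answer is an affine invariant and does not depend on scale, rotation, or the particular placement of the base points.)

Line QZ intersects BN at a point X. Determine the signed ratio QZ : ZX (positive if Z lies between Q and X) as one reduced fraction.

QZ:ZX = 3

Work in coordinates with N = (0, 0), Q = (1, 0), B = (0, 1).
1. J lies on line BQ with BJ:JQ = 3:1 ⇒ J = (3/4, 1/4)
2. Z is the centroid of triangle JBN ⇒ Z = (1/4, 5/12)
line QZ meets BN at X = (0, 5/9)
Z = Q + t·(X−Q) with t = 3/4, so QZ:ZX = 3/4:1/4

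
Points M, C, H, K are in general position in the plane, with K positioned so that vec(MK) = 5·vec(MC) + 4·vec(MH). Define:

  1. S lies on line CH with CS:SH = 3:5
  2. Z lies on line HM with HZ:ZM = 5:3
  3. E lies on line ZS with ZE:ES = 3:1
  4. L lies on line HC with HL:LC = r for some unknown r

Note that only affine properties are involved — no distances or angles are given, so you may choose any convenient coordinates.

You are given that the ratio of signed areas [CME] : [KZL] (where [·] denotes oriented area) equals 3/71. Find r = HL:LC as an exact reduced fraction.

Set M = (0, 0), C = (1, 0), H = (0, 1), K = (5, 4); any affine frame gives the same invariant.
1. S lies on line CH with CS:SH = 3:5 ⇒ S = (5/8, 3/8)
2. Z lies on line HM with HZ:ZM = 5:3 ⇒ Z = (0, 3/8)
3. E lies on line ZS with ZE:ES = 3:1 ⇒ E = (15/32, 3/8)
4. With HL:LC = r, write λ = r/(r+1) so L = H + λ·(C−H); L is affine-linear in λ
Every point depending on L is an affine combination of L and λ-independent points, so each such coordinate is linear in λ; the λ² term in each signed area is a multiple of (C−H)×(C−H) = 0, so 2·[CME] and 2·[KZL] are each linear in λ. Evaluating at λ=0 and λ=1:
  2·[CME] = -3/8,   2·[KZL] = 69/8·λ − 25/8
So [CME]:[KZL] = (-3/8) / (69/8·λ − 25/8). Setting this equal to 3/71:
  -3/8 = 3/71·(69/8·λ − 25/8)  ⇒  λ = -2/3
Then r = λ/(1−λ) = (-2/3)/(5/3) = -2/5. Check: with r = -2/5, L = (-2/3, 5/3) and [CME]:[KZL] = 3/71 as required.

r = -2/5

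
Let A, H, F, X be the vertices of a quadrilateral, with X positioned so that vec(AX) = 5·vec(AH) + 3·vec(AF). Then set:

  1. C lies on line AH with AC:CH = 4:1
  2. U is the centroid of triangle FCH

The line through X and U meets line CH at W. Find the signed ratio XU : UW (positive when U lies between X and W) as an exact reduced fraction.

Choose coordinates A = (0, 0), H = (1, 0), F = (0, 1), X = (5, 3).
1. C lies on line AH with AC:CH = 4:1 ⇒ C = (4/5, 0)
2. U is the centroid of triangle FCH ⇒ U = (3/5, 1/3)
line XU meets CH at W = (1/20, 0)
U = X + t·(W−X) with t = 8/9, so XU:UW = 8/9:1/9

XU:UW = 8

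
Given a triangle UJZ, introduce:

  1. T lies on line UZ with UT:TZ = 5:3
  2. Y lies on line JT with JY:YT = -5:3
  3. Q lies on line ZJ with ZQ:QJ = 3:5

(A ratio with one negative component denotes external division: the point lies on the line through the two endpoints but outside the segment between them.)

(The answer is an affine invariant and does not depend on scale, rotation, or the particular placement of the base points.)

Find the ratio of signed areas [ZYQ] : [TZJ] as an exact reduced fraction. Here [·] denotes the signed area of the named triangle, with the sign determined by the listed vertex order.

[ZYQ]:[TZJ] = -15/16

Choose coordinates U = (0, 0), J = (1, 0), Z = (0, 1).
1. T lies on line UZ with UT:TZ = 5:3 ⇒ T = (0, 5/8)
2. Y lies on line JT with JY:YT = -5:3 ⇒ Y = (-3/2, 25/16)
3. Q lies on line ZJ with ZQ:QJ = 3:5 ⇒ Q = (3/8, 5/8)
2·[ZYQ] = 45/128, 2·[TZJ] = -3/8
[ZYQ]:[TZJ] = 45/128:-3/8 = -15/16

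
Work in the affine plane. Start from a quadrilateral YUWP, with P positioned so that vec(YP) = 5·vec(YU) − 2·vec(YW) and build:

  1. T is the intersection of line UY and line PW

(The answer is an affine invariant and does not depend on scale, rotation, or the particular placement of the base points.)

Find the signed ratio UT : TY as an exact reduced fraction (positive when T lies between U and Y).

Assign Y = (0, 0), U = (1, 0), W = (0, 1), P = (5, -2) — the answer is frame-independent, so this choice is without loss of generality.
1. T is the intersection of line UY and line PW ⇒ T = (5/3, 0)
T = U + t·(Y−U) with t = -2/3, so UT:TY = t:(1−t) = -2/3:5/3

UT:TY = -2/5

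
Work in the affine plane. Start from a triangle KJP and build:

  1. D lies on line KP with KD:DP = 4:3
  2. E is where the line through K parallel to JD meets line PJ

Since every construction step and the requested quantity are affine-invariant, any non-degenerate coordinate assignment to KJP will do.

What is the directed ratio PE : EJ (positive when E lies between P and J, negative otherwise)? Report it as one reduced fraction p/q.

PE:EJ = -7/4

Work in coordinates with K = (0, 0), J = (1, 0), P = (0, 1).
1. D lies on line KP with KD:DP = 4:3 ⇒ D = (0, 4/7)
2. E is where the line through K parallel to JD meets line PJ ⇒ E = (7/3, -4/3)
E = P + t·(J−P) with t = 7/3, so PE:EJ = t:(1−t) = 7/3:-4/3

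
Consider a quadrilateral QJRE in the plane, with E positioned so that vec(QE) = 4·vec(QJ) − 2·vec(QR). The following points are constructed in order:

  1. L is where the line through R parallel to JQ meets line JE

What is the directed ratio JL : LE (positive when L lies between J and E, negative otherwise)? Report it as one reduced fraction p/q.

JL:LE = -1/3

Work in coordinates with Q = (0, 0), J = (1, 0), R = (0, 1), E = (4, -2).
1. L is where the line through R parallel to JQ meets line JE ⇒ L = (-1/2, 1)
L = J + t·(E−J) with t = -1/2, so JL:LE = t:(1−t) = -1/2:3/2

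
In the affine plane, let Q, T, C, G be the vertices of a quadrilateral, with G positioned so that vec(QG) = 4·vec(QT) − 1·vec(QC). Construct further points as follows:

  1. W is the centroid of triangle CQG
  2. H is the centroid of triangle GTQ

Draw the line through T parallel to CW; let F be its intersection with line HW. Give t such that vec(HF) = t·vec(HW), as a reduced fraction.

t = -2

Set Q = (0, 0), T = (1, 0), C = (0, 1), G = (4, -1); any affine frame gives the same invariant.
1. W is the centroid of triangle CQG ⇒ W = (4/3, 0)
2. H is the centroid of triangle GTQ ⇒ H = (5/3, -1/3)
through T parallel to CW: direction (4/3, -1); meets HW at F = (7/3, -1)
F = H + t·(W−H) with t = -2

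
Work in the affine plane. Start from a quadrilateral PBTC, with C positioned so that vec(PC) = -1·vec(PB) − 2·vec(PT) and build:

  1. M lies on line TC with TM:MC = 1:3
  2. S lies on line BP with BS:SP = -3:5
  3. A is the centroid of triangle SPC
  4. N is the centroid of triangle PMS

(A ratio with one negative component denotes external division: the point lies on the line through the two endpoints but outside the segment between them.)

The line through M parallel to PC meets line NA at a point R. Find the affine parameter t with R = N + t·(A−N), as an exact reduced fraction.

Work in coordinates with P = (0, 0), B = (1, 0), T = (0, 1), C = (-1, -2).
1. M lies on line TC with TM:MC = 1:3 ⇒ M = (-1/4, 1/4)
2. S lies on line BP with BS:SP = -3:5 ⇒ S = (5/2, 0)
3. A is the centroid of triangle SPC ⇒ A = (1/2, -2/3)
4. N is the centroid of triangle PMS ⇒ N = (3/4, 1/12)
through M parallel to PC: direction (-1, -2); meets NA at R = (35/12, 79/12)
R = N + t·(A−N) with t = -26/3

t = -26/3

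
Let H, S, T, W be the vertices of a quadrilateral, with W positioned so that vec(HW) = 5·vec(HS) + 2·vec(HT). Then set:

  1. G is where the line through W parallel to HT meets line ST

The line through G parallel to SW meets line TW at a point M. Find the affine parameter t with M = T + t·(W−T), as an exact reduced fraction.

Set H = (0, 0), S = (1, 0), T = (0, 1), W = (5, 2); any affine frame gives the same invariant.
1. G is where the line through W parallel to HT meets line ST ⇒ G = (5, -4)
through G parallel to SW: direction (4, 2); meets TW at M = (25, 6)
M = T + t·(W−T) with t = 5

t = 5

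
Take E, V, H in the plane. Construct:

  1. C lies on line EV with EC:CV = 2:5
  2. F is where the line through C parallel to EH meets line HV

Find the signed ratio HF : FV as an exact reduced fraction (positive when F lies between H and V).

HF:FV = 2/5

Choose coordinates E = (0, 0), V = (1, 0), H = (0, 1).
1. C lies on line EV with EC:CV = 2:5 ⇒ C = (2/7, 0)
2. F is where the line through C parallel to EH meets line HV ⇒ F = (2/7, 5/7)
F = H + t·(V−H) with t = 2/7, so HF:FV = t:(1−t) = 2/7:5/7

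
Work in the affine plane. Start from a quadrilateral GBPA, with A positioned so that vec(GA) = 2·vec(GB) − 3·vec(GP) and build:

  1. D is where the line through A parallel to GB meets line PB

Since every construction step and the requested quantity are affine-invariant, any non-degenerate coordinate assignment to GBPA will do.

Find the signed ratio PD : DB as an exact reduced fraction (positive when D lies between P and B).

Choose coordinates G = (0, 0), B = (1, 0), P = (0, 1), A = (2, -3).
1. D is where the line through A parallel to GB meets line PB ⇒ D = (4, -3)
D = P + t·(B−P) with t = 4, so PD:DB = t:(1−t) = 4:-3

PD:DB = -4/3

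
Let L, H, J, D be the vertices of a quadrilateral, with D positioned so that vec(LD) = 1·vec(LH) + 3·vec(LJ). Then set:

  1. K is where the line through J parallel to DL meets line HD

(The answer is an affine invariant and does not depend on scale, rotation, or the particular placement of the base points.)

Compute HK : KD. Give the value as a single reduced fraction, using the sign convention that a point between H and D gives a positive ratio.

Set L = (0, 0), H = (1, 0), J = (0, 1), D = (1, 3); any affine frame gives the same invariant.
1. K is where the line through J parallel to DL meets line HD ⇒ K = (1, 4)
K = H + t·(D−H) with t = 4/3, so HK:KD = t:(1−t) = 4/3:-1/3

HK:KD = -4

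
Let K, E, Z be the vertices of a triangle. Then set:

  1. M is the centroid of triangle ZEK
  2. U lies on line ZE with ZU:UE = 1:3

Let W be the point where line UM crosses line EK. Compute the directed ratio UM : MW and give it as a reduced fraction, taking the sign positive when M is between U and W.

Assign K = (0, 0), E = (1, 0), Z = (0, 1) — the answer is frame-independent, so this choice is without loss of generality.
1. M is the centroid of triangle ZEK ⇒ M = (1/3, 1/3)
2. U lies on line ZE with ZU:UE = 1:3 ⇒ U = (1/4, 3/4)
line UM meets EK at W = (2/5, 0)
M = U + t·(W−U) with t = 5/9, so UM:MW = 5/9:4/9

UM:MW = 5/4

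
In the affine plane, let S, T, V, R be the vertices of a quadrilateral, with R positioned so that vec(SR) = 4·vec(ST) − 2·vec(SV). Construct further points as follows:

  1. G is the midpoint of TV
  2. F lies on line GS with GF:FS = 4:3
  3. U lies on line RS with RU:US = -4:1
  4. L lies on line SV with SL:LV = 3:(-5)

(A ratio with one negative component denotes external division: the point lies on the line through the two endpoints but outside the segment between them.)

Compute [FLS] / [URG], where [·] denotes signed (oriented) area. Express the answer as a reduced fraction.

Choose coordinates S = (0, 0), T = (1, 0), V = (0, 1), R = (4, -2).
1. G is the midpoint of TV ⇒ G = (1/2, 1/2)
2. F lies on line GS with GF:FS = 4:3 ⇒ F = (3/14, 3/14)
3. U lies on line RS with RU:US = -4:1 ⇒ U = (-4/3, 2/3)
4. L lies on line SV with SL:LV = 3:(-5) ⇒ L = (0, -3/2)
2·[FLS] = -9/28, 2·[URG] = 4
[FLS]:[URG] = -9/28:4 = -9/112

[FLS]:[URG] = -9/112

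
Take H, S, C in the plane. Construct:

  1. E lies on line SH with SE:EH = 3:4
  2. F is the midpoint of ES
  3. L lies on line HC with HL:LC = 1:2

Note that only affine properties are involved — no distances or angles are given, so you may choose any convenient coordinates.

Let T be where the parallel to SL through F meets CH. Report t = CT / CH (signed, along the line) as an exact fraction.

Assign H = (0, 0), S = (1, 0), C = (0, 1) — the answer is frame-independent, so this choice is without loss of generality.
1. E lies on line SH with SE:EH = 3:4 ⇒ E = (4/7, 0)
2. F is the midpoint of ES ⇒ F = (11/14, 0)
3. L lies on line HC with HL:LC = 1:2 ⇒ L = (0, 1/3)
through F parallel to SL: direction (-1, 1/3); meets CH at T = (0, 11/42)
T = C + t·(H−C) with t = 31/42

t = 31/42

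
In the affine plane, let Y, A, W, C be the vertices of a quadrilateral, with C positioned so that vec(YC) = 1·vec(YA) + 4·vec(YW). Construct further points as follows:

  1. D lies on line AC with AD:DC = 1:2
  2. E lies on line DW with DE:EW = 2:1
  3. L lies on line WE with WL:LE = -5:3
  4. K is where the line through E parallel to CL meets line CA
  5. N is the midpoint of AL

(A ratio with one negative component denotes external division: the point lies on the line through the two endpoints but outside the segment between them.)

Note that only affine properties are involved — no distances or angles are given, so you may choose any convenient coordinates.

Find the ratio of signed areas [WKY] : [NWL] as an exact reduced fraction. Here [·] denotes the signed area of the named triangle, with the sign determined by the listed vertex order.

Assign Y = (0, 0), A = (1, 0), W = (0, 1), C = (1, 4) — the answer is frame-independent, so this choice is without loss of generality.
1. D lies on line AC with AD:DC = 1:2 ⇒ D = (1, 4/3)
2. E lies on line DW with DE:EW = 2:1 ⇒ E = (1/3, 10/9)
3. L lies on line WE with WL:LE = -5:3 ⇒ L = (5/6, 23/18)
4. K is where the line through E parallel to CL meets line CA ⇒ K = (1, 12)
5. N is the midpoint of AL ⇒ N = (11/12, 23/36)
2·[WKY] = -1, 2·[NWL] = -5/9
[WKY]:[NWL] = -1:-5/9 = 9/5

[WKY]:[NWL] = 9/5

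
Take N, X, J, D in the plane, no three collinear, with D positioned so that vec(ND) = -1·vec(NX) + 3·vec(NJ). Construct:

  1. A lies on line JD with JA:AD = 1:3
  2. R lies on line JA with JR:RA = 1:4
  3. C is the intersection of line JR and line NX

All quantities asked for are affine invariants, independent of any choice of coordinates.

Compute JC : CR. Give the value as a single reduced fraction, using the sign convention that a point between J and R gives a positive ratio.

JC:CR = -10/11

Set N = (0, 0), X = (1, 0), J = (0, 1), D = (-1, 3); any affine frame gives the same invariant.
1. A lies on line JD with JA:AD = 1:3 ⇒ A = (-1/4, 3/2)
2. R lies on line JA with JR:RA = 1:4 ⇒ R = (-1/20, 11/10)
3. C is the intersection of line JR and line NX ⇒ C = (1/2, 0)
C = J + t·(R−J) with t = -10, so JC:CR = t:(1−t) = -10:11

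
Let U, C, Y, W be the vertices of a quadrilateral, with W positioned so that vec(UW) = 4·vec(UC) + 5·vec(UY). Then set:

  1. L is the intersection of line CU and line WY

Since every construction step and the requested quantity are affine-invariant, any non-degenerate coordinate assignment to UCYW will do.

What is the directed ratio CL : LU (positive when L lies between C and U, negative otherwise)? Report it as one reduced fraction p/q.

CL:LU = -2

Work in coordinates with U = (0, 0), C = (1, 0), Y = (0, 1), W = (4, 5).
1. L is the intersection of line CU and line WY ⇒ L = (-1, 0)
L = C + t·(U−C) with t = 2, so CL:LU = t:(1−t) = 2:-1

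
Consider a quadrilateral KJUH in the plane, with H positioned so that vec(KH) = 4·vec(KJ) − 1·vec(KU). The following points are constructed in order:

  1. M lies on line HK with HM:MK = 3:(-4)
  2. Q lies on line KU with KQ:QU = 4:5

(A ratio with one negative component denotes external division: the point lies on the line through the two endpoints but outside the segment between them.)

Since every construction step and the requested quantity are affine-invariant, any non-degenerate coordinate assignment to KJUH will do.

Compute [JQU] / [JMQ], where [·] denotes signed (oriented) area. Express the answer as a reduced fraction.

[JQU]:[JMQ] = -5/24

Assign K = (0, 0), J = (1, 0), U = (0, 1), H = (4, -1) — the answer is frame-independent, so this choice is without loss of generality.
1. M lies on line HK with HM:MK = 3:(-4) ⇒ M = (16, -4)
2. Q lies on line KU with KQ:QU = 4:5 ⇒ Q = (0, 4/9)
2·[JQU] = -5/9, 2·[JMQ] = 8/3
[JQU]:[JMQ] = -5/9:8/3 = -5/24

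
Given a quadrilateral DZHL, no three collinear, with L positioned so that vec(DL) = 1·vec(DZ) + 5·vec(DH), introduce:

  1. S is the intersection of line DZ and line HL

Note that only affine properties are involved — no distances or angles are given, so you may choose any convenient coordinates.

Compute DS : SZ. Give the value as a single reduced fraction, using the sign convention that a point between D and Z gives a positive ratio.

Assign D = (0, 0), Z = (1, 0), H = (0, 1), L = (1, 5) — the answer is frame-independent, so this choice is without loss of generality.
1. S is the intersection of line DZ and line HL ⇒ S = (-1/4, 0)
S = D + t·(Z−D) with t = -1/4, so DS:SZ = t:(1−t) = -1/4:5/4

DS:SZ = -1/5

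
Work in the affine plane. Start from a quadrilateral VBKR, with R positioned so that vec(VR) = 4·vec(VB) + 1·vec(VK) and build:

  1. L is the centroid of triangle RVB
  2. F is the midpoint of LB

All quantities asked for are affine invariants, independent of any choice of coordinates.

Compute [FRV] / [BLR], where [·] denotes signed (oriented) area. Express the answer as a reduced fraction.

Set V = (0, 0), B = (1, 0), K = (0, 1), R = (4, 1); any affine frame gives the same invariant.
1. L is the centroid of triangle RVB ⇒ L = (5/3, 1/3)
2. F is the midpoint of LB ⇒ F = (4/3, 1/6)
2·[FRV] = 2/3, 2·[BLR] = -1/3
[FRV]:[BLR] = 2/3:-1/3 = -2

[FRV]:[BLR] = -2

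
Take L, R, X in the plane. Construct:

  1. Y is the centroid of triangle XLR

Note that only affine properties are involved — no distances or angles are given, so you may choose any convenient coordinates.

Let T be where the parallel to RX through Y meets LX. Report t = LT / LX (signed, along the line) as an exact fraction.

t = 2/3

Choose coordinates L = (0, 0), R = (1, 0), X = (0, 1).
1. Y is the centroid of triangle XLR ⇒ Y = (1/3, 1/3)
through Y parallel to RX: direction (-1, 1); meets LX at T = (0, 2/3)
T = L + t·(X−L) with t = 2/3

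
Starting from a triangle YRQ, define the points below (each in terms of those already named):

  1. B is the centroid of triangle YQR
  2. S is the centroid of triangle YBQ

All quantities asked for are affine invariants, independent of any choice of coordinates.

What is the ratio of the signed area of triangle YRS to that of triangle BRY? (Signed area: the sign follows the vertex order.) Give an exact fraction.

[YRS]:[BRY] = -4/3

Work in coordinates with Y = (0, 0), R = (1, 0), Q = (0, 1).
1. B is the centroid of triangle YQR ⇒ B = (1/3, 1/3)
2. S is the centroid of triangle YBQ ⇒ S = (1/9, 4/9)
2·[YRS] = 4/9, 2·[BRY] = -1/3
[YRS]:[BRY] = 4/9:-1/3 = -4/3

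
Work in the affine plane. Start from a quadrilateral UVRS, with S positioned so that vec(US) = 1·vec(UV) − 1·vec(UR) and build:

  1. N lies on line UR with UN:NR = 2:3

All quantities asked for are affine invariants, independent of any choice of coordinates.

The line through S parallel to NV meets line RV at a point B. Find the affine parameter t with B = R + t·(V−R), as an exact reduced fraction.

Set U = (0, 0), V = (1, 0), R = (0, 1), S = (1, -1); any affine frame gives the same invariant.
1. N lies on line UR with UN:NR = 2:3 ⇒ N = (0, 2/5)
through S parallel to NV: direction (1, -2/5); meets RV at B = (8/3, -5/3)
B = R + t·(V−R) with t = 8/3

t = 8/3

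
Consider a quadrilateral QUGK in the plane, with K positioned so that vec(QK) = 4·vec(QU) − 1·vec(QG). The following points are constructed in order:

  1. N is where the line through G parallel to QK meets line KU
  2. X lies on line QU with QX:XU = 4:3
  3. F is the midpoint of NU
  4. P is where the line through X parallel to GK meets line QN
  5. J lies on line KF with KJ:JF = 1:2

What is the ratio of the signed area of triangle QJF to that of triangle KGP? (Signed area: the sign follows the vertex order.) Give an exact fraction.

Assign Q = (0, 0), U = (1, 0), G = (0, 1), K = (4, -1) — the answer is frame-independent, so this choice is without loss of generality.
1. N is where the line through G parallel to QK meets line KU ⇒ N = (-8, 3)
2. X lies on line QU with QX:XU = 4:3 ⇒ X = (4/7, 0)
3. F is the midpoint of NU ⇒ F = (-7/2, 3/2)
4. P is where the line through X parallel to GK meets line QN ⇒ P = (16/7, -6/7)
5. J lies on line KF with KJ:JF = 1:2 ⇒ J = (3/2, -1/6)
2·[QJF] = 5/3, 2·[KGP] = 20/7
[QJF]:[KGP] = 5/3:20/7 = 7/12

[QJF]:[KGP] = 7/12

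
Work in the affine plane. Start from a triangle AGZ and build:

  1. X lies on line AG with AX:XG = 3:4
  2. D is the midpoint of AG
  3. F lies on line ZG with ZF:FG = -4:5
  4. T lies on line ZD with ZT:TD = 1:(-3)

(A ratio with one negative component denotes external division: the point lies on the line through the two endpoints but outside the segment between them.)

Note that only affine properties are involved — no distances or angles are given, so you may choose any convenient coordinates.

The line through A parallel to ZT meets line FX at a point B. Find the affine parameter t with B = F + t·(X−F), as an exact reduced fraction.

t = 7/9

Set A = (0, 0), G = (1, 0), Z = (0, 1); any affine frame gives the same invariant.
1. X lies on line AG with AX:XG = 3:4 ⇒ X = (3/7, 0)
2. D is the midpoint of AG ⇒ D = (1/2, 0)
3. F lies on line ZG with ZF:FG = -4:5 ⇒ F = (-4, 5)
4. T lies on line ZD with ZT:TD = 1:(-3) ⇒ T = (-1/4, 3/2)
through A parallel to ZT: direction (-1/4, 1/2); meets FX at B = (-5/9, 10/9)
B = F + t·(X−F) with t = 7/9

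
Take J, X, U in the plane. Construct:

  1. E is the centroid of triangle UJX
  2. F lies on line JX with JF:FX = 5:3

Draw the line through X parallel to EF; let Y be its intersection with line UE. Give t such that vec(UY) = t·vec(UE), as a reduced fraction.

Work in coordinates with J = (0, 0), X = (1, 0), U = (0, 1).
1. E is the centroid of triangle UJX ⇒ E = (1/3, 1/3)
2. F lies on line JX with JF:FX = 5:3 ⇒ F = (5/8, 0)
through X parallel to EF: direction (7/24, -1/3); meets UE at Y = (-1/6, 4/3)
Y = U + t·(E−U) with t = -1/2

t = -1/2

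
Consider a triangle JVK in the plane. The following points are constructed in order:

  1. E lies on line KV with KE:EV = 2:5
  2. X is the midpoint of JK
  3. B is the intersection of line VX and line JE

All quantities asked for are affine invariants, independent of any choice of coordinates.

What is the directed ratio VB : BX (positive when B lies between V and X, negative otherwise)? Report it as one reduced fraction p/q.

Work in coordinates with J = (0, 0), V = (1, 0), K = (0, 1).
1. E lies on line KV with KE:EV = 2:5 ⇒ E = (2/7, 5/7)
2. X is the midpoint of JK ⇒ X = (0, 1/2)
3. B is the intersection of line VX and line JE ⇒ B = (1/6, 5/12)
B = V + t·(X−V) with t = 5/6, so VB:BX = t:(1−t) = 5/6:1/6

VB:BX = 5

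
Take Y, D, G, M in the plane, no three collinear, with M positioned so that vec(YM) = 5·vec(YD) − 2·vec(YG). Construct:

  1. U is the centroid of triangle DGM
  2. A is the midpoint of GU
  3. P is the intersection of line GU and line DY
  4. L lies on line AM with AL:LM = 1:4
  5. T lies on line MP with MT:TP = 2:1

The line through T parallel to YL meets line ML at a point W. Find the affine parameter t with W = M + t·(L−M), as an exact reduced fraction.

Choose coordinates Y = (0, 0), D = (1, 0), G = (0, 1), M = (5, -2).
1. U is the centroid of triangle DGM ⇒ U = (2, -1/3)
2. A is the midpoint of GU ⇒ A = (1, 1/3)
3. P is the intersection of line GU and line DY ⇒ P = (3/2, 0)
4. L lies on line AM with AL:LM = 1:4 ⇒ L = (9/5, -2/15)
5. T lies on line MP with MT:TP = 2:1 ⇒ T = (8/3, -2/3)
through T parallel to YL: direction (9/5, -2/15); meets ML at W = (449/165, -332/495)
W = M + t·(L−M) with t = 47/66

t = 47/66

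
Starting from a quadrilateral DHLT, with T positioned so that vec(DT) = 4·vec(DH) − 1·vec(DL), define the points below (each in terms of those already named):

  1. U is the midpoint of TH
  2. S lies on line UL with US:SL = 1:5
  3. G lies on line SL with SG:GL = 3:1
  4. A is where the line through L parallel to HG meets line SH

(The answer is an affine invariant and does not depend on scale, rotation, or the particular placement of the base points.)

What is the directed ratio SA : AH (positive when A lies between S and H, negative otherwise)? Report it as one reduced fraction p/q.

Set D = (0, 0), H = (1, 0), L = (0, 1), T = (4, -1); any affine frame gives the same invariant.
1. U is the midpoint of TH ⇒ U = (5/2, -1/2)
2. S lies on line UL with US:SL = 1:5 ⇒ S = (25/12, -1/4)
3. G lies on line SL with SG:GL = 3:1 ⇒ G = (25/48, 11/16)
4. A is where the line through L parallel to HG meets line SH ⇒ A = (23/36, 1/12)
A = S + t·(H−S) with t = 4/3, so SA:AH = t:(1−t) = 4/3:-1/3

SA:AH = -4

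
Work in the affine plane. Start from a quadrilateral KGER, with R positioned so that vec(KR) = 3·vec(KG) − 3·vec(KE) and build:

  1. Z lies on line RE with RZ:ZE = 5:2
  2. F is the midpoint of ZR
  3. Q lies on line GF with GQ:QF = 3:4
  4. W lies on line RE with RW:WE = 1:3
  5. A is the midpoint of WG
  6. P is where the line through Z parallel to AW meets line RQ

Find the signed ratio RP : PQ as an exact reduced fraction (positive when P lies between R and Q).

RP:PQ = -70/41

Choose coordinates K = (0, 0), G = (1, 0), E = (0, 1), R = (3, -3).
1. Z lies on line RE with RZ:ZE = 5:2 ⇒ Z = (6/7, -1/7)
2. F is the midpoint of ZR ⇒ F = (27/14, -11/7)
3. Q lies on line GF with GQ:QF = 3:4 ⇒ Q = (137/98, -33/49)
4. W lies on line RE with RW:WE = 1:3 ⇒ W = (9/4, -2)
5. A is the midpoint of WG ⇒ A = (13/8, -1)
6. P is where the line through Z parallel to AW meets line RQ ⇒ P = (-176/203, 531/203)
P = R + t·(Q−R) with t = 70/29, so RP:PQ = t:(1−t) = 70/29:-41/29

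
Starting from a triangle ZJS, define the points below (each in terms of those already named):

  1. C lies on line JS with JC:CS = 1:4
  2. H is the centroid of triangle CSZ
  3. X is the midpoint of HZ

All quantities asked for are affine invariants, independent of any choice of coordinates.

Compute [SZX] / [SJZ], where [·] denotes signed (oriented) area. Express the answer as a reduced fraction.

Choose coordinates Z = (0, 0), J = (1, 0), S = (0, 1).
1. C lies on line JS with JC:CS = 1:4 ⇒ C = (4/5, 1/5)
2. H is the centroid of triangle CSZ ⇒ H = (4/15, 2/5)
3. X is the midpoint of HZ ⇒ X = (2/15, 1/5)
2·[SZX] = 2/15, 2·[SJZ] = -1
[SZX]:[SJZ] = 2/15:-1 = -2/15

[SZX]:[SJZ] = -2/15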